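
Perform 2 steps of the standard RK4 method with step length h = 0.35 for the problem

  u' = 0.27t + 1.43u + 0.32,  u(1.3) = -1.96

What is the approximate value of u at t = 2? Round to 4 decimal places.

-4.4293

RK4: k1 = f(t_n, u_n); k2 = f(t_n + h/2, u_n + (h/2)·k1); k3 = f(t_n + h/2, u_n + (h/2)·k2); k4 = f(t_n + h, u_n + h·k3); u_{n+1} = u_n + (h/6)·(k1 + 2k2 + 2k3 + k4).
t=1.300000, u=-1.960000:
  k1 = f(1.300000, -1.960000) = -2.131800
  k2 = f(1.475000, -2.333065) = -2.618033
  k3 = f(1.475000, -2.418156) = -2.739713
  k4 = f(1.650000, -2.918899) = -3.408526
  u ← -1.960000 + (0.35/6)·(k1 + 2k2 + 2k3 + k4) = -2.908256
t=1.650000, u=-2.908256:
  k1 = f(1.650000, -2.908256) = -3.393306
  k2 = f(1.825000, -3.502085) = -4.195231
  k3 = f(1.825000, -3.642421) = -4.395913
  k4 = f(2.000000, -4.446825) = -5.498960
  u ← -2.908256 + (0.35/6)·(k1 + 2k2 + 2k3 + k4) = -4.429272
u(2) ≈ -4.4293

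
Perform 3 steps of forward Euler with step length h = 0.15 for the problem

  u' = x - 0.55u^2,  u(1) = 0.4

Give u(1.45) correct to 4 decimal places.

Euler: u_{n+1} = u_n + h·f(x_n, u_n).
x=1.000000, u=0.400000: f=0.912000 → u ← 0.400000 + 0.15·0.912000 = 0.536800
x=1.150000, u=0.536800: f=0.991515 → u ← 0.536800 + 0.15·0.991515 = 0.685527
x=1.300000, u=0.685527: f=1.041529 → u ← 0.685527 + 0.15·1.041529 = 0.841757
u(1.45) ≈ 0.8418

0.8418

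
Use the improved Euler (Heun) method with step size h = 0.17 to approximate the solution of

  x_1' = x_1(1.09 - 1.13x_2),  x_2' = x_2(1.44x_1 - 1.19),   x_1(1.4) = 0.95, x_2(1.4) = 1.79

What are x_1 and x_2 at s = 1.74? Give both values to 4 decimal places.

Heun on (x_1,x_2): k1 = f(s_n, state_n); k2 = f(s_n + h, state_n + h·k1); state_{n+1} = state_n + (h/2)·(k1 + k2).
1.400000: (0.950000, 1.790000)
  k1 = (-0.886065, 0.318620)
  predictor → (0.799369, 1.844165)
  k2 = (-0.794498, -0.071754)
  → (0.807152, 1.810984)
1.570000: (0.807152, 1.810984)
  k1 = (-0.771970, -0.050166)
  predictor → (0.675917, 1.802455)
  k2 = (-0.639941, -0.390554)
  → (0.687140, 1.773522)
(x_1(1.74), x_2(1.74)) ≈ (0.6871, 1.7735)

0.6871, 1.7735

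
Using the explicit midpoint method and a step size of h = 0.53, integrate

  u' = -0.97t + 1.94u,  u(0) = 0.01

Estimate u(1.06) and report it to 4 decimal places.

Midpoint: k1 = f(t_n, u_n); k2 = f(t_n + h/2, u_n + (h/2)·k1); u_{n+1} = u_n + h·k2.
t=0.000000, u=0.010000:
  k1 = f(0.000000, 0.010000) = 0.019400
  k2 = f(0.265000, 0.015141) = -0.227676
  u ← 0.010000 + 0.53·(-0.227676) = -0.110669
t=0.530000, u=-0.110669:
  k1 = f(0.530000, -0.110669) = -0.728797
  k2 = f(0.795000, -0.303800) = -1.360521
  u ← -0.110669 + 0.53·(-1.360521) = -0.831745
u(1.06) ≈ -0.8317

-0.8317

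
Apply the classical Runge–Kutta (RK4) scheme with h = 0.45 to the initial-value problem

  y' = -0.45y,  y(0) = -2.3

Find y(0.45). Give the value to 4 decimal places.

-1.8784

RK4: k1 = f(s_n, y_n); k2 = f(s_n + h/2, y_n + (h/2)·k1); k3 = f(s_n + h/2, y_n + (h/2)·k2); k4 = f(s_n + h, y_n + h·k3); y_{n+1} = y_n + (h/6)·(k1 + 2k2 + 2k3 + k4).
s=0.000000, y=-2.300000:
  k1 = f(0.000000, -2.300000) = 1.035000
  k2 = f(0.225000, -2.067125) = 0.930206
  k3 = f(0.225000, -2.090704) = 0.940817
  k4 = f(0.450000, -1.876633) = 0.844485
  y ← -2.300000 + (0.45/6)·(k1 + 2k2 + 2k3 + k4) = -1.878385
y(0.45) ≈ -1.8784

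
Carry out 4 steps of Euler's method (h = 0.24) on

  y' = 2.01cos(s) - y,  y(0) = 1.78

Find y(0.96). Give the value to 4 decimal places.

Euler: y_{n+1} = y_n + h·f(s_n, y_n).
s=0.000000, y=1.780000: f=0.230000 → y ← 1.780000 + 0.24·0.230000 = 1.835200
s=0.240000, y=1.835200: f=0.117189 → y ← 1.835200 + 0.24·0.117189 = 1.863325
s=0.480000, y=1.863325: f=-0.080466 → y ← 1.863325 + 0.24·(-0.080466) = 1.844014
s=0.720000, y=1.844014: f=-0.332884 → y ← 1.844014 + 0.24·(-0.332884) = 1.764121
y(0.96) ≈ 1.7641

1.7641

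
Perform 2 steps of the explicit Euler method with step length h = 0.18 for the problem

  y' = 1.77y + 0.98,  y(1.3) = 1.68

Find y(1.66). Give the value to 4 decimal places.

3.3300

Euler: y_{n+1} = y_n + h·f(x_n, y_n).
x=1.300000, y=1.680000: f=3.953600 → y ← 1.680000 + 0.18·3.953600 = 2.391648
x=1.480000, y=2.391648: f=5.213217 → y ← 2.391648 + 0.18·5.213217 = 3.330027
y(1.66) ≈ 3.3300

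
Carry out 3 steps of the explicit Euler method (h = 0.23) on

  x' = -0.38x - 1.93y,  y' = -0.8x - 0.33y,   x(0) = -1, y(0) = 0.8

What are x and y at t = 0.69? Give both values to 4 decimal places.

-1.9121, 1.2923

Euler on (x,y): x_{n+1} = x_n + h·x', y_{n+1} = y_n + h·y'.
0.000000: (-1.000000, 0.800000); f=(-1.164000, 0.536000) → (-1.267720, 0.923280)
0.230000: (-1.267720, 0.923280); f=(-1.300197, 0.709494) → (-1.566765, 1.086464)
0.460000: (-1.566765, 1.086464); f=(-1.501504, 0.894879) → (-1.912111, 1.292286)
(x(0.69), y(0.69)) ≈ (-1.9121, 1.2923)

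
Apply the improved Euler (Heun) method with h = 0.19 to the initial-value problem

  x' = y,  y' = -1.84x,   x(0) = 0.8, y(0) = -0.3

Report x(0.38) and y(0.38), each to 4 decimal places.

0.5844, -0.8013

Heun on (x,y): k1 = f(t_n, state_n); k2 = f(t_n + h, state_n + h·k1); state_{n+1} = state_n + (h/2)·(k1 + k2).
0.000000: (0.800000, -0.300000)
  k1 = (-0.300000, -1.472000)
  predictor → (0.743000, -0.579680)
  k2 = (-0.579680, -1.367120)
  → (0.716430, -0.569716)
0.190000: (0.716430, -0.569716)
  k1 = (-0.569716, -1.318232)
  predictor → (0.608184, -0.820180)
  k2 = (-0.820180, -1.119059)
  → (0.584390, -0.801259)
(x(0.38), y(0.38)) ≈ (0.5844, -0.8013)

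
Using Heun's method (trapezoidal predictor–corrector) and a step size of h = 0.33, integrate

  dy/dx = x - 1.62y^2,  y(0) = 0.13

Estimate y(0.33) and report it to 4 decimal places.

0.1760

Heun: k1 = f(x_n, y_n); k2 = f(x_n + h, y_n + h·k1); y_{n+1} = y_n + (h/2)·(k1 + k2).
x=0.000000, y=0.130000:
  k1 = f(0.000000, 0.130000) = -0.027378
  k2 = f(0.330000, 0.120965) = 0.306295
  y ← 0.130000 + (0.33/2)·(-0.027378 + 0.306295) = 0.176021
y(0.33) ≈ 0.1760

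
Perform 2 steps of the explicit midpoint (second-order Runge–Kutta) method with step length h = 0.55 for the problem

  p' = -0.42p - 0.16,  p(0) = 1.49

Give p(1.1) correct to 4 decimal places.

Midpoint: k1 = f(s_n, p_n); k2 = f(s_n + h/2, p_n + (h/2)·k1); p_{n+1} = p_n + h·k2.
s=0.000000, p=1.490000:
  k1 = f(0.000000, 1.490000) = -0.785800
  k2 = f(0.275000, 1.273905) = -0.695040
  p ← 1.490000 + 0.55·(-0.695040) = 1.107728
s=0.550000, p=1.107728:
  k1 = f(0.550000, 1.107728) = -0.625246
  k2 = f(0.825000, 0.935785) = -0.553030
  p ← 1.107728 + 0.55·(-0.553030) = 0.803562
p(1.1) ≈ 0.8036

0.8036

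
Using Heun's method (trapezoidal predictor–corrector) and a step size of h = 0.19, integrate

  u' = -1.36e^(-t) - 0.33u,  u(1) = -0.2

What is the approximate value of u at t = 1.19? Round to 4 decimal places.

Heun: k1 = f(t_n, u_n); k2 = f(t_n + h, u_n + h·k1); u_{n+1} = u_n + (h/2)·(k1 + k2).
t=1.000000, u=-0.200000:
  k1 = f(1.000000, -0.200000) = -0.434316
  k2 = f(1.190000, -0.282520) = -0.320509
  u ← -0.200000 + (0.19/2)·(-0.434316 + (-0.320509)) = -0.271708
u(1.19) ≈ -0.2717

-0.2717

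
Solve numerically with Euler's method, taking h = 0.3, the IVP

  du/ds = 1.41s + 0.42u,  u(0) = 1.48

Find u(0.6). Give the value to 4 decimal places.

Euler: u_{n+1} = u_n + h·f(s_n, u_n).
s=0.000000, u=1.480000: f=0.621600 → u ← 1.480000 + 0.3·0.621600 = 1.666480
s=0.300000, u=1.666480: f=1.122922 → u ← 1.666480 + 0.3·1.122922 = 2.003356
u(0.6) ≈ 2.0034

2.0034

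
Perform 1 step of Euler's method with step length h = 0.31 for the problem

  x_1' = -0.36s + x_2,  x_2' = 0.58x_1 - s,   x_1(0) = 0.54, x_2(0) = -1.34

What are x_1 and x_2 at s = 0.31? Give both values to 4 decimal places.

Euler on (x_1,x_2): x_1_{n+1} = x_1_n + h·x_1', x_2_{n+1} = x_2_n + h·x_2'.
0.000000: (0.540000, -1.340000); f=(-1.340000, 0.313200) → (0.124600, -1.242908)
(x_1(0.31), x_2(0.31)) ≈ (0.1246, -1.2429)

0.1246, -1.2429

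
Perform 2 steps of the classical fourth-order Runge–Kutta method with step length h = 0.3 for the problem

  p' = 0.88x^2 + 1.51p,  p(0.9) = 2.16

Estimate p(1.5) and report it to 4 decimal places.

6.5145

RK4: k1 = f(x_n, p_n); k2 = f(x_n + h/2, p_n + (h/2)·k1); k3 = f(x_n + h/2, p_n + (h/2)·k2); k4 = f(x_n + h, p_n + h·k3); p_{n+1} = p_n + (h/6)·(k1 + 2k2 + 2k3 + k4).
x=0.900000, p=2.160000:
  k1 = f(0.900000, 2.160000) = 3.974400
  k2 = f(1.050000, 2.756160) = 5.132002
  k3 = f(1.050000, 2.929800) = 5.394198
  k4 = f(1.200000, 3.778260) = 6.972372
  p ← 2.160000 + (0.3/6)·(k1 + 2k2 + 2k3 + k4) = 3.759959
x=1.200000, p=3.759959:
  k1 = f(1.200000, 3.759959) = 6.944737
  k2 = f(1.350000, 4.801669) = 8.854321
  k3 = f(1.350000, 5.088107) = 9.286841
  k4 = f(1.500000, 6.546011) = 11.864476
  p ← 3.759959 + (0.3/6)·(k1 + 2k2 + 2k3 + k4) = 6.514535
p(1.5) ≈ 6.5145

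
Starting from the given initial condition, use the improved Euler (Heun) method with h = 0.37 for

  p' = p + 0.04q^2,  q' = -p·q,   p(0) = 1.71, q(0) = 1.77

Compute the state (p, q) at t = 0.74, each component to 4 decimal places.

3.5971, 0.4518

Heun on (p,q): k1 = f(t_n, state_n); k2 = f(t_n + h, state_n + h·k1); state_{n+1} = state_n + (h/2)·(k1 + k2).
0.000000: (1.710000, 1.770000)
  k1 = (1.835316, -3.026700)
  predictor → (2.389067, 0.650121)
  k2 = (2.405973, -1.553183)
  → (2.494639, 0.922722)
0.370000: (2.494639, 0.922722)
  k1 = (2.528695, -2.301857)
  predictor → (3.430256, 0.071035)
  k2 = (3.430458, -0.243667)
  → (3.597082, 0.451800)
(p(0.74), q(0.74)) ≈ (3.5971, 0.4518)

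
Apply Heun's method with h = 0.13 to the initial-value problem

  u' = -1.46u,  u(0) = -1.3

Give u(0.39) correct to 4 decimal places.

-0.7385

Heun: k1 = f(t_n, u_n); k2 = f(t_n + h, u_n + h·k1); u_{n+1} = u_n + (h/2)·(k1 + k2).
t=0.000000, u=-1.300000:
  k1 = f(0.000000, -1.300000) = 1.898000
  k2 = f(0.130000, -1.053260) = 1.537760
  u ← -1.300000 + (0.13/2)·(1.898000 + 1.537760) = -1.076676
t=0.130000, u=-1.076676:
  k1 = f(0.130000, -1.076676) = 1.571946
  k2 = f(0.260000, -0.872323) = 1.273591
  u ← -1.076676 + (0.13/2)·(1.571946 + 1.273591) = -0.891716
t=0.260000, u=-0.891716:
  k1 = f(0.260000, -0.891716) = 1.301905
  k2 = f(0.390000, -0.722468) = 1.054803
  u ← -0.891716 + (0.13/2)·(1.301905 + 1.054803) = -0.738530
u(0.39) ≈ -0.7385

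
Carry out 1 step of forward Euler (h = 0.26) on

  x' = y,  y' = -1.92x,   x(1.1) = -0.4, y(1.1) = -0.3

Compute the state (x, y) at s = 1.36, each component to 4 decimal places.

-0.4780, -0.1003

Euler on (x,y): x_{n+1} = x_n + h·x', y_{n+1} = y_n + h·y'.
1.100000: (-0.400000, -0.300000); f=(-0.300000, 0.768000) → (-0.478000, -0.100320)
(x(1.36), y(1.36)) ≈ (-0.4780, -0.1003)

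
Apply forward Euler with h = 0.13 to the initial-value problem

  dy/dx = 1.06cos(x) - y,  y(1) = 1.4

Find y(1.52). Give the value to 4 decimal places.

0.9570

Euler: y_{n+1} = y_n + h·f(x_n, y_n).
x=1.000000, y=1.400000: f=-0.827280 → y ← 1.400000 + 0.13·(-0.827280) = 1.292454
x=1.130000, y=1.292454: f=-0.840194 → y ← 1.292454 + 0.13·(-0.840194) = 1.183228
x=1.260000, y=1.183228: f=-0.859062 → y ← 1.183228 + 0.13·(-0.859062) = 1.071550
x=1.390000, y=1.071550: f=-0.880949 → y ← 1.071550 + 0.13·(-0.880949) = 0.957027
y(1.52) ≈ 0.9570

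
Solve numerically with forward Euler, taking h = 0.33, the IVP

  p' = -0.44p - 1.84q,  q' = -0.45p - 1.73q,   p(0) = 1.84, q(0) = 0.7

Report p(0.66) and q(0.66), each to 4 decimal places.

0.9647, -0.1588

Euler on (p,q): p_{n+1} = p_n + h·p', q_{n+1} = q_n + h·q'.
0.000000: (1.840000, 0.700000); f=(-2.097600, -2.039000) → (1.147792, 0.027130)
0.330000: (1.147792, 0.027130); f=(-0.554948, -0.563441) → (0.964659, -0.158806)
(p(0.66), q(0.66)) ≈ (0.9647, -0.1588)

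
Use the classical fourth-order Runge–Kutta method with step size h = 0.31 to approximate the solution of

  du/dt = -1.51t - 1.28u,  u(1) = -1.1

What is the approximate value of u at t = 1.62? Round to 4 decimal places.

-1.3703

RK4: k1 = f(t_n, u_n); k2 = f(t_n + h/2, u_n + (h/2)·k1); k3 = f(t_n + h/2, u_n + (h/2)·k2); k4 = f(t_n + h, u_n + h·k3); u_{n+1} = u_n + (h/6)·(k1 + 2k2 + 2k3 + k4).
t=1.000000, u=-1.100000:
  k1 = f(1.000000, -1.100000) = -0.102000
  k2 = f(1.155000, -1.115810) = -0.315813
  k3 = f(1.155000, -1.148951) = -0.273393
  k4 = f(1.310000, -1.184752) = -0.461618
  u ← -1.100000 + (0.31/6)·(k1 + 2k2 + 2k3 + k4) = -1.190005
t=1.310000, u=-1.190005:
  k1 = f(1.310000, -1.190005) = -0.454894
  k2 = f(1.465000, -1.260513) = -0.598693
  k3 = f(1.465000, -1.282802) = -0.570163
  k4 = f(1.620000, -1.366755) = -0.696753
  u ← -1.190005 + (0.31/6)·(k1 + 2k2 + 2k3 + k4) = -1.370288
u(1.62) ≈ -1.3703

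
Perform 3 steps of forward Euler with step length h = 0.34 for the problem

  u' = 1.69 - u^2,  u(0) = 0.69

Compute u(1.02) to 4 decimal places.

Euler: u_{n+1} = u_n + h·f(t_n, u_n).
t=0.000000, u=0.690000: f=1.213900 → u ← 0.690000 + 0.34·1.213900 = 1.102726
t=0.340000, u=1.102726: f=0.473995 → u ← 1.102726 + 0.34·0.473995 = 1.263884
t=0.680000, u=1.263884: f=0.092596 → u ← 1.263884 + 0.34·0.092596 = 1.295367
u(1.02) ≈ 1.2954

1.2954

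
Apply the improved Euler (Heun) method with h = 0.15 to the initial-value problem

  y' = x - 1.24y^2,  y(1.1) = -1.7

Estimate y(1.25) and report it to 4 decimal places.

Heun: k1 = f(x_n, y_n); k2 = f(x_n + h, y_n + h·k1); y_{n+1} = y_n + (h/2)·(k1 + k2).
x=1.100000, y=-1.700000:
  k1 = f(1.100000, -1.700000) = -2.483600
  k2 = f(1.250000, -2.072540) = -4.076323
  y ← -1.700000 + (0.15/2)·(-2.483600 + (-4.076323)) = -2.191994
y(1.25) ≈ -2.1920

-2.1920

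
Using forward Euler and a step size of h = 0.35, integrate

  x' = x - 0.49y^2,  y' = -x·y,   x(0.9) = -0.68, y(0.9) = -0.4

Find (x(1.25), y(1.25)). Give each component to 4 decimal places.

-0.9454, -0.4952

Euler on (x,y): x_{n+1} = x_n + h·x', y_{n+1} = y_n + h·y'.
0.900000: (-0.680000, -0.400000); f=(-0.758400, -0.272000) → (-0.945440, -0.495200)
(x(1.25), y(1.25)) ≈ (-0.9454, -0.4952)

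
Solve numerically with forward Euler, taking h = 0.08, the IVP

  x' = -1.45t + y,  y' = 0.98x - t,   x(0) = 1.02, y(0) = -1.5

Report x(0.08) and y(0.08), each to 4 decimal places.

Euler on (x,y): x_{n+1} = x_n + h·x', y_{n+1} = y_n + h·y'.
0.000000: (1.020000, -1.500000); f=(-1.500000, 0.999600) → (0.900000, -1.420032)
(x(0.08), y(0.08)) ≈ (0.9000, -1.4200)

0.9000, -1.4200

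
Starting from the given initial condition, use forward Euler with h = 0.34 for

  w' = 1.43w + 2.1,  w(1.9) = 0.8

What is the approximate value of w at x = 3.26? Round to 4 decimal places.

Euler: w_{n+1} = w_n + h·f(x_n, w_n).
x=1.900000, w=0.800000: f=3.244000 → w ← 0.800000 + 0.34·3.244000 = 1.902960
x=2.240000, w=1.902960: f=4.821233 → w ← 1.902960 + 0.34·4.821233 = 3.542179
x=2.580000, w=3.542179: f=7.165316 → w ← 3.542179 + 0.34·7.165316 = 5.978387
x=2.920000, w=5.978387: f=10.649093 → w ← 5.978387 + 0.34·10.649093 = 9.599078
w(3.26) ≈ 9.5991

9.5991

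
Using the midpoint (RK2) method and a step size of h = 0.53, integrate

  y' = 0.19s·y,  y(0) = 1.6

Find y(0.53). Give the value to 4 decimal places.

Midpoint: k1 = f(s_n, y_n); k2 = f(s_n + h/2, y_n + (h/2)·k1); y_{n+1} = y_n + h·k2.
s=0.000000, y=1.600000:
  k1 = f(0.000000, 1.600000) = 0.000000
  k2 = f(0.265000, 1.600000) = 0.080560
  y ← 1.600000 + 0.53·0.080560 = 1.642697
y(0.53) ≈ 1.6427

1.6427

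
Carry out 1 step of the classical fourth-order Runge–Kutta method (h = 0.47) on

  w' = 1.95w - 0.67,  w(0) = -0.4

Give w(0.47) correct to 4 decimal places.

RK4: k1 = f(s_n, w_n); k2 = f(s_n + h/2, w_n + (h/2)·k1); k3 = f(s_n + h/2, w_n + (h/2)·k2); k4 = f(s_n + h, w_n + h·k3); w_{n+1} = w_n + (h/6)·(k1 + 2k2 + 2k3 + k4).
s=0.000000, w=-0.400000:
  k1 = f(0.000000, -0.400000) = -1.450000
  k2 = f(0.235000, -0.740750) = -2.114463
  k3 = f(0.235000, -0.896899) = -2.418952
  k4 = f(0.470000, -1.536908) = -3.666970
  w ← -0.400000 + (0.47/6)·(k1 + 2k2 + 2k3 + k4) = -1.511064
w(0.47) ≈ -1.5111

-1.5111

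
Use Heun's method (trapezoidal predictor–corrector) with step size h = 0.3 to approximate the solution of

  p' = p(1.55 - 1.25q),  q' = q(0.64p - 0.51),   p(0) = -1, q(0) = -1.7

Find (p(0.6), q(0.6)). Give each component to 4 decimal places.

-5.0016, -0.5390

Heun on (p,q): k1 = f(x_n, state_n); k2 = f(x_n + h, state_n + h·k1); state_{n+1} = state_n + (h/2)·(k1 + k2).
0.000000: (-1.000000, -1.700000)
  k1 = (-3.675000, 1.955000)
  predictor → (-2.102500, -1.113500)
  k2 = (-6.185292, 2.066211)
  → (-2.479044, -1.096818)
0.300000: (-2.479044, -1.096818)
  k1 = (-7.241344, 2.299576)
  predictor → (-4.651447, -0.406945)
  k2 = (-9.575850, 1.418989)
  → (-5.001623, -0.539034)
(p(0.6), q(0.6)) ≈ (-5.0016, -0.5390)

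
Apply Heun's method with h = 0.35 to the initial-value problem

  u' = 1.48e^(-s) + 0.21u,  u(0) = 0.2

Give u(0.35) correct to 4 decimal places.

Heun: k1 = f(s_n, u_n); k2 = f(s_n + h, u_n + h·k1); u_{n+1} = u_n + (h/2)·(k1 + k2).
s=0.000000, u=0.200000:
  k1 = f(0.000000, 0.200000) = 1.522000
  k2 = f(0.350000, 0.732700) = 1.196805
  u ← 0.200000 + (0.35/2)·(1.522000 + 1.196805) = 0.675791
u(0.35) ≈ 0.6758

0.6758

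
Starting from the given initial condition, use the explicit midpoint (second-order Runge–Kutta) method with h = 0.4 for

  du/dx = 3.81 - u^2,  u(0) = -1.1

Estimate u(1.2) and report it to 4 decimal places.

Midpoint: k1 = f(x_n, u_n); k2 = f(x_n + h/2, u_n + (h/2)·k1); u_{n+1} = u_n + h·k2.
x=0.000000, u=-1.100000:
  k1 = f(0.000000, -1.100000) = 2.600000
  k2 = f(0.200000, -0.580000) = 3.473600
  u ← -1.100000 + 0.4·3.473600 = 0.289440
x=0.400000, u=0.289440:
  k1 = f(0.400000, 0.289440) = 3.726224
  k2 = f(0.600000, 1.034685) = 2.739427
  u ← 0.289440 + 0.4·2.739427 = 1.385211
x=0.800000, u=1.385211:
  k1 = f(0.800000, 1.385211) = 1.891191
  k2 = f(1.000000, 1.763449) = 0.700247
  u ← 1.385211 + 0.4·0.700247 = 1.665310
u(1.2) ≈ 1.6653

1.6653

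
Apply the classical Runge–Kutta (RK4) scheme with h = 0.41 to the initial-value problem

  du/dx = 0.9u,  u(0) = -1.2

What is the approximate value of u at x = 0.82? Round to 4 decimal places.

-2.5099

RK4: k1 = f(x_n, u_n); k2 = f(x_n + h/2, u_n + (h/2)·k1); k3 = f(x_n + h/2, u_n + (h/2)·k2); k4 = f(x_n + h, u_n + h·k3); u_{n+1} = u_n + (h/6)·(k1 + 2k2 + 2k3 + k4).
x=0.000000, u=-1.200000:
  k1 = f(0.000000, -1.200000) = -1.080000
  k2 = f(0.205000, -1.421400) = -1.279260
  k3 = f(0.205000, -1.462248) = -1.316023
  k4 = f(0.410000, -1.739570) = -1.565613
  u ← -1.200000 + (0.41/6)·(k1 + 2k2 + 2k3 + k4) = -1.735472
x=0.410000, u=-1.735472:
  k1 = f(0.410000, -1.735472) = -1.561925
  k2 = f(0.615000, -2.055667) = -1.850100
  k3 = f(0.615000, -2.114743) = -1.903269
  k4 = f(0.820000, -2.515812) = -2.264231
  u ← -1.735472 + (0.41/6)·(k1 + 2k2 + 2k3 + k4) = -2.509887
u(0.82) ≈ -2.5099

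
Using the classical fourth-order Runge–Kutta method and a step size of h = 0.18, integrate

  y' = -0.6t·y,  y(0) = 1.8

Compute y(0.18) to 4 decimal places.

1.7826

RK4: k1 = f(t_n, y_n); k2 = f(t_n + h/2, y_n + (h/2)·k1); k3 = f(t_n + h/2, y_n + (h/2)·k2); k4 = f(t_n + h, y_n + h·k3); y_{n+1} = y_n + (h/6)·(k1 + 2k2 + 2k3 + k4).
t=0.000000, y=1.800000:
  k1 = f(0.000000, 1.800000) = 0.000000
  k2 = f(0.090000, 1.800000) = -0.097200
  k3 = f(0.090000, 1.791252) = -0.096728
  k4 = f(0.180000, 1.782589) = -0.192520
  y ← 1.800000 + (0.18/6)·(k1 + 2k2 + 2k3 + k4) = 1.782589
y(0.18) ≈ 1.7826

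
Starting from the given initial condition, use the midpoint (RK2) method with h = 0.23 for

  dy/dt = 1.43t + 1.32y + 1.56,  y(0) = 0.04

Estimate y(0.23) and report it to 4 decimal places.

0.5051

Midpoint: k1 = f(t_n, y_n); k2 = f(t_n + h/2, y_n + (h/2)·k1); y_{n+1} = y_n + h·k2.
t=0.000000, y=0.040000:
  k1 = f(0.000000, 0.040000) = 1.612800
  k2 = f(0.115000, 0.225472) = 2.022073
  y ← 0.040000 + 0.23·2.022073 = 0.505077
y(0.23) ≈ 0.5051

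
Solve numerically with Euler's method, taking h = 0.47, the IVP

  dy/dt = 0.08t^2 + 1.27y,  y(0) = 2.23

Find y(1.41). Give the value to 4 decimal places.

9.1276

Euler: y_{n+1} = y_n + h·f(t_n, y_n).
t=0.000000, y=2.230000: f=2.832100 → y ← 2.230000 + 0.47·2.832100 = 3.561087
t=0.470000, y=3.561087: f=4.540252 → y ← 3.561087 + 0.47·4.540252 = 5.695006
t=0.940000, y=5.695006: f=7.303345 → y ← 5.695006 + 0.47·7.303345 = 9.127578
y(1.41) ≈ 9.1276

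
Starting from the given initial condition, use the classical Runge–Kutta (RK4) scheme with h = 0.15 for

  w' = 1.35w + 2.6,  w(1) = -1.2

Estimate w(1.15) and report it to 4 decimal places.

RK4: k1 = f(s_n, w_n); k2 = f(s_n + h/2, w_n + (h/2)·k1); k3 = f(s_n + h/2, w_n + (h/2)·k2); k4 = f(s_n + h, w_n + h·k3); w_{n+1} = w_n + (h/6)·(k1 + 2k2 + 2k3 + k4).
s=1.000000, w=-1.200000:
  k1 = f(1.000000, -1.200000) = 0.980000
  k2 = f(1.075000, -1.126500) = 1.079225
  k3 = f(1.075000, -1.119058) = 1.089272
  k4 = f(1.150000, -1.036609) = 1.200577
  w ← -1.200000 + (0.15/6)·(k1 + 2k2 + 2k3 + k4) = -1.037061
w(1.15) ≈ -1.0371

-1.0371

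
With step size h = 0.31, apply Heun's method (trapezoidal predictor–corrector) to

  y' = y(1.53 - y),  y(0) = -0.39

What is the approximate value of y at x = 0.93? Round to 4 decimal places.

Heun: k1 = f(x_n, y_n); k2 = f(x_n + h, y_n + h·k1); y_{n+1} = y_n + (h/2)·(k1 + k2).
x=0.000000, y=-0.390000:
  k1 = f(0.000000, -0.390000) = -0.748800
  k2 = f(0.310000, -0.622128) = -1.338899
  y ← -0.390000 + (0.31/2)·(-0.748800 + (-1.338899)) = -0.713593
x=0.310000, y=-0.713593:
  k1 = f(0.310000, -0.713593) = -1.601013
  k2 = f(0.620000, -1.209907) = -3.315035
  y ← -0.713593 + (0.31/2)·(-1.601013 + (-3.315035)) = -1.475581
x=0.620000, y=-1.475581:
  k1 = f(0.620000, -1.475581) = -4.434977
  k2 = f(0.930000, -2.850424) = -12.486064
  y ← -1.475581 + (0.31/2)·(-4.434977 + (-12.486064)) = -4.098342
y(0.93) ≈ -4.0983

-4.0983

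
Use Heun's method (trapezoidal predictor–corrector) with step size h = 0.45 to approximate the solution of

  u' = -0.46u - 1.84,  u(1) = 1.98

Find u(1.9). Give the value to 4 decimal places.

-0.0335

Heun: k1 = f(t_n, u_n); k2 = f(t_n + h, u_n + h·k1); u_{n+1} = u_n + (h/2)·(k1 + k2).
t=1.000000, u=1.980000:
  k1 = f(1.000000, 1.980000) = -2.750800
  k2 = f(1.450000, 0.742140) = -2.181384
  u ← 1.980000 + (0.45/2)·(-2.750800 + (-2.181384)) = 0.870259
t=1.450000, u=0.870259:
  k1 = f(1.450000, 0.870259) = -2.240319
  k2 = f(1.900000, -0.137885) = -1.776573
  u ← 0.870259 + (0.45/2)·(-2.240319 + (-1.776573)) = -0.033542
u(1.9) ≈ -0.0335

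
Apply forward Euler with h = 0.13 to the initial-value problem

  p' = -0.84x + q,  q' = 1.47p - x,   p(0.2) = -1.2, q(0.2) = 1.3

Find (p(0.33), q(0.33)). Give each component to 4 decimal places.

-1.0528, 1.0447

Euler on (p,q): p_{n+1} = p_n + h·p', q_{n+1} = q_n + h·q'.
0.200000: (-1.200000, 1.300000); f=(1.132000, -1.964000) → (-1.052840, 1.044680)
(p(0.33), q(0.33)) ≈ (-1.0528, 1.0447)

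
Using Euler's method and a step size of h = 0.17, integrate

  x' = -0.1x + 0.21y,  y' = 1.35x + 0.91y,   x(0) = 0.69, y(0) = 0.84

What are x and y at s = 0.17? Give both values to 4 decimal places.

0.7083, 1.1283

Euler on (x,y): x_{n+1} = x_n + h·x', y_{n+1} = y_n + h·y'.
0.000000: (0.690000, 0.840000); f=(0.107400, 1.695900) → (0.708258, 1.128303)
(x(0.17), y(0.17)) ≈ (0.7083, 1.1283)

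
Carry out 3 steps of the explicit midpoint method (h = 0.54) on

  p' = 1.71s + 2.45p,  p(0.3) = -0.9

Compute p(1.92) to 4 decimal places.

-14.8971

Midpoint: k1 = f(s_n, p_n); k2 = f(s_n + h/2, p_n + (h/2)·k1); p_{n+1} = p_n + h·k2.
s=0.300000, p=-0.900000:
  k1 = f(0.300000, -0.900000) = -1.692000
  k2 = f(0.570000, -1.356840) = -2.349558
  p ← -0.900000 + 0.54·(-2.349558) = -2.168761
s=0.840000, p=-2.168761:
  k1 = f(0.840000, -2.168761) = -3.877065
  k2 = f(1.110000, -3.215569) = -5.980044
  p ← -2.168761 + 0.54·(-5.980044) = -5.397985
s=1.380000, p=-5.397985:
  k1 = f(1.380000, -5.397985) = -10.865263
  k2 = f(1.650000, -8.331606) = -17.590935
  p ← -5.397985 + 0.54·(-17.590935) = -14.897090
p(1.92) ≈ -14.8971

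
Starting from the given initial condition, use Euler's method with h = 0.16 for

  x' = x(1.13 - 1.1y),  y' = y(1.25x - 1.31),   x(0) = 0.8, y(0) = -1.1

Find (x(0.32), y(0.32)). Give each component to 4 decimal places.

Euler on (x,y): x_{n+1} = x_n + h·x', y_{n+1} = y_n + h·y'.
0.000000: (0.800000, -1.100000); f=(1.872000, 0.341000) → (1.099520, -1.045440)
0.160000: (1.099520, -1.045440); f=(2.506888, -0.067326) → (1.500622, -1.056212)
(x(0.32), y(0.32)) ≈ (1.5006, -1.0562)

1.5006, -1.0562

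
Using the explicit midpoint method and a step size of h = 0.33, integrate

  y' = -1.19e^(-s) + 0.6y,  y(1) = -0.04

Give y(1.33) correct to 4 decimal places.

Midpoint: k1 = f(s_n, y_n); k2 = f(s_n + h/2, y_n + (h/2)·k1); y_{n+1} = y_n + h·k2.
s=1.000000, y=-0.040000:
  k1 = f(1.000000, -0.040000) = -0.461777
  k2 = f(1.165000, -0.116193) = -0.440904
  y ← -0.040000 + 0.33·(-0.440904) = -0.185498
y(1.33) ≈ -0.1855

-0.1855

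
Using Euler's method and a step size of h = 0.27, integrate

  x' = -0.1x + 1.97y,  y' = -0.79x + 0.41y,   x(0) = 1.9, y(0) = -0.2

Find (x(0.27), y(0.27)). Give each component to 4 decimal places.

Euler on (x,y): x_{n+1} = x_n + h·x', y_{n+1} = y_n + h·y'.
0.000000: (1.900000, -0.200000); f=(-0.584000, -1.583000) → (1.742320, -0.627410)
(x(0.27), y(0.27)) ≈ (1.7423, -0.6274)

1.7423, -0.6274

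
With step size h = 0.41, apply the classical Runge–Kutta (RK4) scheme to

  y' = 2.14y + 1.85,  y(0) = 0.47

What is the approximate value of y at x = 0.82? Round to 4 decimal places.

6.8195

RK4: k1 = f(x_n, y_n); k2 = f(x_n + h/2, y_n + (h/2)·k1); k3 = f(x_n + h/2, y_n + (h/2)·k2); k4 = f(x_n + h, y_n + h·k3); y_{n+1} = y_n + (h/6)·(k1 + 2k2 + 2k3 + k4).
x=0.000000, y=0.470000:
  k1 = f(0.000000, 0.470000) = 2.855800
  k2 = f(0.205000, 1.055439) = 4.108639
  k3 = f(0.205000, 1.312271) = 4.658260
  k4 = f(0.410000, 2.379887) = 6.942957
  y ← 0.470000 + (0.41/6)·(k1 + 2k2 + 2k3 + k4) = 2.337725
x=0.410000, y=2.337725:
  k1 = f(0.410000, 2.337725) = 6.852731
  k2 = f(0.615000, 3.742535) = 9.859024
  k3 = f(0.615000, 4.358825) = 11.177885
  k4 = f(0.820000, 6.920657) = 16.660207
  y ← 2.337725 + (0.41/6)·(k1 + 2k2 + 2k3 + k4) = 6.819486
y(0.82) ≈ 6.8195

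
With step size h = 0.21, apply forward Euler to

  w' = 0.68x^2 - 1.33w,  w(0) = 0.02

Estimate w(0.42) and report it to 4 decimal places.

0.0167

Euler: w_{n+1} = w_n + h·f(x_n, w_n).
x=0.000000, w=0.020000: f=-0.026600 → w ← 0.020000 + 0.21·(-0.026600) = 0.014414
x=0.210000, w=0.014414: f=0.010817 → w ← 0.014414 + 0.21·0.010817 = 0.016686
w(0.42) ≈ 0.0167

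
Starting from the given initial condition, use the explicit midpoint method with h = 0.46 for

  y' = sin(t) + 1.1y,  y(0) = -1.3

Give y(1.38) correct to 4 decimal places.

-4.3164

Midpoint: k1 = f(t_n, y_n); k2 = f(t_n + h/2, y_n + (h/2)·k1); y_{n+1} = y_n + h·k2.
t=0.000000, y=-1.300000:
  k1 = f(0.000000, -1.300000) = -1.430000
  k2 = f(0.230000, -1.628900) = -1.563812
  y ← -1.300000 + 0.46·(-1.563812) = -2.019354
t=0.460000, y=-2.019354:
  k1 = f(0.460000, -2.019354) = -1.777341
  k2 = f(0.690000, -2.428142) = -2.034419
  y ← -2.019354 + 0.46·(-2.034419) = -2.955187
t=0.920000, y=-2.955187:
  k1 = f(0.920000, -2.955187) = -2.455104
  k2 = f(1.150000, -3.519860) = -2.959083
  y ← -2.955187 + 0.46·(-2.959083) = -4.316365
y(1.38) ≈ -4.3164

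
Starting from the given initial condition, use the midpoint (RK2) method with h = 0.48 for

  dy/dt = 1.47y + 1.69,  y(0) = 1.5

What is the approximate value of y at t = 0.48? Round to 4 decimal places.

Midpoint: k1 = f(t_n, y_n); k2 = f(t_n + h/2, y_n + (h/2)·k1); y_{n+1} = y_n + h·k2.
t=0.000000, y=1.500000:
  k1 = f(0.000000, 1.500000) = 3.895000
  k2 = f(0.240000, 2.434800) = 5.269156
  y ← 1.500000 + 0.48·5.269156 = 4.029195
y(0.48) ≈ 4.0292

4.0292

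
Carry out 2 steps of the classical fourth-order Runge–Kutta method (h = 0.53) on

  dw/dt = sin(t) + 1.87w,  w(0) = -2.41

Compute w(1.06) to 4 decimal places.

-16.2414

RK4: k1 = f(t_n, w_n); k2 = f(t_n + h/2, w_n + (h/2)·k1); k3 = f(t_n + h/2, w_n + (h/2)·k2); k4 = f(t_n + h, w_n + h·k3); w_{n+1} = w_n + (h/6)·(k1 + 2k2 + 2k3 + k4).
t=0.000000, w=-2.410000:
  k1 = f(0.000000, -2.410000) = -4.506700
  k2 = f(0.265000, -3.604276) = -6.478086
  k3 = f(0.265000, -4.126693) = -7.455006
  k4 = f(0.530000, -6.361153) = -11.389823
  w ← -2.410000 + (0.53/6)·(k1 + 2k2 + 2k3 + k4) = -6.275706
t=0.530000, w=-6.275706:
  k1 = f(0.530000, -6.275706) = -11.230037
  k2 = f(0.795000, -9.251666) = -16.586751
  k3 = f(0.795000, -10.671195) = -19.241271
  k4 = f(1.060000, -16.473579) = -29.933238
  w ← -6.275706 + (0.53/6)·(k1 + 2k2 + 2k3 + k4) = -16.241412
w(1.06) ≈ -16.2414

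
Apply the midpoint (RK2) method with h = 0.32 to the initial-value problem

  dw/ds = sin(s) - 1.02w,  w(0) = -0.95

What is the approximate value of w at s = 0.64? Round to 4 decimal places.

Midpoint: k1 = f(s_n, w_n); k2 = f(s_n + h/2, w_n + (h/2)·k1); w_{n+1} = w_n + h·k2.
s=0.000000, w=-0.950000:
  k1 = f(0.000000, -0.950000) = 0.969000
  k2 = f(0.160000, -0.794960) = 0.970177
  w ← -0.950000 + 0.32·0.970177 = -0.639543
s=0.320000, w=-0.639543:
  k1 = f(0.320000, -0.639543) = 0.966901
  k2 = f(0.480000, -0.484839) = 0.956315
  w ← -0.639543 + 0.32·0.956315 = -0.333522
w(0.64) ≈ -0.3335

-0.3335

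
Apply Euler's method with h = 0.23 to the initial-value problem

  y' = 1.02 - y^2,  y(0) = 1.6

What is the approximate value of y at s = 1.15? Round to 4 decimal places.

1.0259

Euler: y_{n+1} = y_n + h·f(s_n, y_n).
s=0.000000, y=1.600000: f=-1.540000 → y ← 1.600000 + 0.23·(-1.540000) = 1.245800
s=0.230000, y=1.245800: f=-0.532018 → y ← 1.245800 + 0.23·(-0.532018) = 1.123436
s=0.460000, y=1.123436: f=-0.242108 → y ← 1.123436 + 0.23·(-0.242108) = 1.067751
s=0.690000, y=1.067751: f=-0.120092 → y ← 1.067751 + 0.23·(-0.120092) = 1.040130
s=0.920000, y=1.040130: f=-0.061870 → y ← 1.040130 + 0.23·(-0.061870) = 1.025900
y(1.15) ≈ 1.0259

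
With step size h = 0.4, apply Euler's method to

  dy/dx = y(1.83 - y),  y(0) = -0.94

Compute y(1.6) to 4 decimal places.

Euler: y_{n+1} = y_n + h·f(x_n, y_n).
x=0.000000, y=-0.940000: f=-2.603800 → y ← -0.940000 + 0.4·(-2.603800) = -1.981520
x=0.400000, y=-1.981520: f=-7.552603 → y ← -1.981520 + 0.4·(-7.552603) = -5.002561
x=0.800000, y=-5.002561: f=-34.180306 → y ← -5.002561 + 0.4·(-34.180306) = -18.674684
x=1.200000, y=-18.674684: f=-382.918482 → y ← -18.674684 + 0.4·(-382.918482) = -171.842076
y(1.6) ≈ -171.8421

-171.8421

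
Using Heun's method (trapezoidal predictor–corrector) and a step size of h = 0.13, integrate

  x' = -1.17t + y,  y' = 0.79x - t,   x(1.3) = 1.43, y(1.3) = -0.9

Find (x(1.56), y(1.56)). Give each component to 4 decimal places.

0.7488, -1.0452

Heun on (x,y): k1 = f(t_n, state_n); k2 = f(t_n + h, state_n + h·k1); state_{n+1} = state_n + (h/2)·(k1 + k2).
1.300000: (1.430000, -0.900000)
  k1 = (-2.421000, -0.170300)
  predictor → (1.115270, -0.922139)
  k2 = (-2.595239, -0.548937)
  → (1.103944, -0.946750)
1.430000: (1.103944, -0.946750)
  k1 = (-2.619850, -0.557884)
  predictor → (0.763364, -1.019275)
  k2 = (-2.844475, -0.956943)
  → (0.748763, -1.045214)
(x(1.56), y(1.56)) ≈ (0.7488, -1.0452)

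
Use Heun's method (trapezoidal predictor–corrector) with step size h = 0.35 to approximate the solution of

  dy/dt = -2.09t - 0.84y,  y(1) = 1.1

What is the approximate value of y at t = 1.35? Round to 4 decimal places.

Heun: k1 = f(t_n, y_n); k2 = f(t_n + h, y_n + h·k1); y_{n+1} = y_n + (h/2)·(k1 + k2).
t=1.000000, y=1.100000:
  k1 = f(1.000000, 1.100000) = -3.014000
  k2 = f(1.350000, 0.045100) = -2.859384
  y ← 1.100000 + (0.35/2)·(-3.014000 + (-2.859384)) = 0.072158
y(1.35) ≈ 0.0722

0.0722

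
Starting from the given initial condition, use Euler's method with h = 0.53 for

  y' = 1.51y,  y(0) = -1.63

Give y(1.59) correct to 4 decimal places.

-9.5109

Euler: y_{n+1} = y_n + h·f(t_n, y_n).
t=0.000000, y=-1.630000: f=-2.461300 → y ← -1.630000 + 0.53·(-2.461300) = -2.934489
t=0.530000, y=-2.934489: f=-4.431078 → y ← -2.934489 + 0.53·(-4.431078) = -5.282961
t=1.060000, y=-5.282961: f=-7.977270 → y ← -5.282961 + 0.53·(-7.977270) = -9.510914
y(1.59) ≈ -9.5109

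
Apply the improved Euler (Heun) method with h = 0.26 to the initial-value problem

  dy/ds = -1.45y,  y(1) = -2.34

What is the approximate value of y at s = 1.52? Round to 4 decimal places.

-1.1272

Heun: k1 = f(s_n, y_n); k2 = f(s_n + h, y_n + h·k1); y_{n+1} = y_n + (h/2)·(k1 + k2).
s=1.000000, y=-2.340000:
  k1 = f(1.000000, -2.340000) = 3.393000
  k2 = f(1.260000, -1.457820) = 2.113839
  y ← -2.340000 + (0.26/2)·(3.393000 + 2.113839) = -1.624111
s=1.260000, y=-1.624111:
  k1 = f(1.260000, -1.624111) = 2.354961
  k2 = f(1.520000, -1.011821) = 1.467141
  y ← -1.624111 + (0.26/2)·(2.354961 + 1.467141) = -1.127238
y(1.52) ≈ -1.1272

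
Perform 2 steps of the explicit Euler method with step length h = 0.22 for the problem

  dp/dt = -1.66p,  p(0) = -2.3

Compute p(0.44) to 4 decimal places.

Euler: p_{n+1} = p_n + h·f(t_n, p_n).
t=0.000000, p=-2.300000: f=3.818000 → p ← -2.300000 + 0.22·3.818000 = -1.460040
t=0.220000, p=-1.460040: f=2.423666 → p ← -1.460040 + 0.22·2.423666 = -0.926833
p(0.44) ≈ -0.9268

-0.9268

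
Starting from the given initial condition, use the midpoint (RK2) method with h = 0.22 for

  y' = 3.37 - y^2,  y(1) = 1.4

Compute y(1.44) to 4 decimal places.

Midpoint: k1 = f(x_n, y_n); k2 = f(x_n + h/2, y_n + (h/2)·k1); y_{n+1} = y_n + h·k2.
x=1.000000, y=1.400000:
  k1 = f(1.000000, 1.400000) = 1.410000
  k2 = f(1.110000, 1.555100) = 0.951664
  y ← 1.400000 + 0.22·0.951664 = 1.609366
x=1.220000, y=1.609366:
  k1 = f(1.220000, 1.609366) = 0.779941
  k2 = f(1.330000, 1.695160) = 0.496434
  y ← 1.609366 + 0.22·0.496434 = 1.718582
y(1.44) ≈ 1.7186

1.7186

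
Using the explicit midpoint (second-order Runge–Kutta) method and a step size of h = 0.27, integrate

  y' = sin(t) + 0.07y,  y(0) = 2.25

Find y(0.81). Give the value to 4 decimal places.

Midpoint: k1 = f(t_n, y_n); k2 = f(t_n + h/2, y_n + (h/2)·k1); y_{n+1} = y_n + h·k2.
t=0.000000, y=2.250000:
  k1 = f(0.000000, 2.250000) = 0.157500
  k2 = f(0.135000, 2.271263) = 0.293579
  y ← 2.250000 + 0.27·0.293579 = 2.329266
t=0.270000, y=2.329266:
  k1 = f(0.270000, 2.329266) = 0.429780
  k2 = f(0.405000, 2.387287) = 0.561129
  y ← 2.329266 + 0.27·0.561129 = 2.480771
t=0.540000, y=2.480771:
  k1 = f(0.540000, 2.480771) = 0.687790
  k2 = f(0.675000, 2.573623) = 0.805051
  y ← 2.480771 + 0.27·0.805051 = 2.698135
y(0.81) ≈ 2.6981

2.6981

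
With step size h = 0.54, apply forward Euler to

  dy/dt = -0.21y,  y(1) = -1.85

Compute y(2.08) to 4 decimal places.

-1.4542

Euler: y_{n+1} = y_n + h·f(t_n, y_n).
t=1.000000, y=-1.850000: f=0.388500 → y ← -1.850000 + 0.54·0.388500 = -1.640210
t=1.540000, y=-1.640210: f=0.344444 → y ← -1.640210 + 0.54·0.344444 = -1.454210
y(2.08) ≈ -1.4542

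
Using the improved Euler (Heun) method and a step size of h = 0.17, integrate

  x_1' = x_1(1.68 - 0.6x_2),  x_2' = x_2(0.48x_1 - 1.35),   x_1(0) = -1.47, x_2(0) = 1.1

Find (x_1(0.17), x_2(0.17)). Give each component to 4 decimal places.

Heun on (x_1,x_2): k1 = f(t_n, state_n); k2 = f(t_n + h, state_n + h·k1); state_{n+1} = state_n + (h/2)·(k1 + k2).
0.000000: (-1.470000, 1.100000)
  k1 = (-1.499400, -2.261160)
  predictor → (-1.724898, 0.715603)
  k2 = (-2.157224, -1.558548)
  → (-1.780813, 0.775325)
(x_1(0.17), x_2(0.17)) ≈ (-1.7808, 0.7753)

-1.7808, 0.7753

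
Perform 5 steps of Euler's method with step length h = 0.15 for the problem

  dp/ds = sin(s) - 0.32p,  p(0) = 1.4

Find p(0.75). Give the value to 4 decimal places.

1.3011

Euler: p_{n+1} = p_n + h·f(s_n, p_n).
s=0.000000, p=1.400000: f=-0.448000 → p ← 1.400000 + 0.15·(-0.448000) = 1.332800
s=0.150000, p=1.332800: f=-0.277058 → p ← 1.332800 + 0.15·(-0.277058) = 1.291241
s=0.300000, p=1.291241: f=-0.117677 → p ← 1.291241 + 0.15·(-0.117677) = 1.273590
s=0.450000, p=1.273590: f=0.027417 → p ← 1.273590 + 0.15·0.027417 = 1.277702
s=0.600000, p=1.277702: f=0.155778 → p ← 1.277702 + 0.15·0.155778 = 1.301069
p(0.75) ≈ 1.3011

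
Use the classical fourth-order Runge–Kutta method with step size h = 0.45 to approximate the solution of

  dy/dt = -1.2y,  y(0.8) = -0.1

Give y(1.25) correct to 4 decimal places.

-0.0583

RK4: k1 = f(t_n, y_n); k2 = f(t_n + h/2, y_n + (h/2)·k1); k3 = f(t_n + h/2, y_n + (h/2)·k2); k4 = f(t_n + h, y_n + h·k3); y_{n+1} = y_n + (h/6)·(k1 + 2k2 + 2k3 + k4).
t=0.800000, y=-0.100000:
  k1 = f(0.800000, -0.100000) = 0.120000
  k2 = f(1.025000, -0.073000) = 0.087600
  k3 = f(1.025000, -0.080290) = 0.096348
  k4 = f(1.250000, -0.056643) = 0.067972
  y ← -0.100000 + (0.45/6)·(k1 + 2k2 + 2k3 + k4) = -0.058310
y(1.25) ≈ -0.0583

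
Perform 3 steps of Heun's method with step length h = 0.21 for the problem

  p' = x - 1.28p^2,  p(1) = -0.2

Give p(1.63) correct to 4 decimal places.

0.5577

Heun: k1 = f(x_n, p_n); k2 = f(x_n + h, p_n + h·k1); p_{n+1} = p_n + (h/2)·(k1 + k2).
x=1.000000, p=-0.200000:
  k1 = f(1.000000, -0.200000) = 0.948800
  k2 = f(1.210000, -0.000752) = 1.209999
  p ← -0.200000 + (0.21/2)·(0.948800 + 1.209999) = 0.026674
x=1.210000, p=0.026674:
  k1 = f(1.210000, 0.026674) = 1.209089
  k2 = f(1.420000, 0.280583) = 1.319230
  p ← 0.026674 + (0.21/2)·(1.209089 + 1.319230) = 0.292147
x=1.420000, p=0.292147:
  k1 = f(1.420000, 0.292147) = 1.310752
  k2 = f(1.630000, 0.567405) = 1.217906
  p ← 0.292147 + (0.21/2)·(1.310752 + 1.217906) = 0.557656
p(1.63) ≈ 0.5577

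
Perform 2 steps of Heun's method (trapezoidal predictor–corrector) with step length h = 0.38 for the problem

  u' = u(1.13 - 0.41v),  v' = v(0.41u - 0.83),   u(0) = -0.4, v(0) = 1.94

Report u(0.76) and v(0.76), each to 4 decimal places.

Heun on (u,v): k1 = f(t_n, state_n); k2 = f(t_n + h, state_n + h·k1); state_{n+1} = state_n + (h/2)·(k1 + k2).
0.000000: (-0.400000, 1.940000)
  k1 = (-0.133840, -1.928360)
  predictor → (-0.450859, 1.207223)
  k2 = (-0.286313, -1.225153)
  → (-0.479829, 1.340832)
0.380000: (-0.479829, 1.340832)
  k1 = (-0.278425, -1.376673)
  predictor → (-0.585631, 0.817697)
  k2 = (-0.465427, -0.875024)
  → (-0.621161, 0.913010)
(u(0.76), v(0.76)) ≈ (-0.6212, 0.9130)

-0.6212, 0.9130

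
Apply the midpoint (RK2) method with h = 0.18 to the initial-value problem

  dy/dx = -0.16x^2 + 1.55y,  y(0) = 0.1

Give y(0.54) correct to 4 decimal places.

0.2192

Midpoint: k1 = f(x_n, y_n); k2 = f(x_n + h/2, y_n + (h/2)·k1); y_{n+1} = y_n + h·k2.
x=0.000000, y=0.100000:
  k1 = f(0.000000, 0.100000) = 0.155000
  k2 = f(0.090000, 0.113950) = 0.175327
  y ← 0.100000 + 0.18·0.175327 = 0.131559
x=0.180000, y=0.131559:
  k1 = f(0.180000, 0.131559) = 0.198732
  k2 = f(0.270000, 0.149445) = 0.219975
  y ← 0.131559 + 0.18·0.219975 = 0.171154
x=0.360000, y=0.171154:
  k1 = f(0.360000, 0.171154) = 0.244553
  k2 = f(0.450000, 0.193164) = 0.267004
  y ← 0.171154 + 0.18·0.267004 = 0.219215
y(0.54) ≈ 0.2192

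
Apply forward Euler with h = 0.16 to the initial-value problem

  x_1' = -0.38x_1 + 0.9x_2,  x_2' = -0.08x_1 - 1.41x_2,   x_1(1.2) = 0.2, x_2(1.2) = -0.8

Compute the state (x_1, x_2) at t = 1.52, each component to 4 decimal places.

Euler on (x_1,x_2): x_1_{n+1} = x_1_n + h·x_1', x_2_{n+1} = x_2_n + h·x_2'.
1.200000: (0.200000, -0.800000); f=(-0.796000, 1.112000) → (0.072640, -0.622080)
1.360000: (0.072640, -0.622080); f=(-0.587475, 0.871322) → (-0.021356, -0.482669)
(x_1(1.52), x_2(1.52)) ≈ (-0.0214, -0.4827)

-0.0214, -0.4827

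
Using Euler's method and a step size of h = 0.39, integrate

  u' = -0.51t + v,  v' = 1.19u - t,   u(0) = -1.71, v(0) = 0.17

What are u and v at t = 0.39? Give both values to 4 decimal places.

Euler on (u,v): u_{n+1} = u_n + h·u', v_{n+1} = v_n + h·v'.
0.000000: (-1.710000, 0.170000); f=(0.170000, -2.034900) → (-1.643700, -0.623611)
(u(0.39), v(0.39)) ≈ (-1.6437, -0.6236)

-1.6437, -0.6236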